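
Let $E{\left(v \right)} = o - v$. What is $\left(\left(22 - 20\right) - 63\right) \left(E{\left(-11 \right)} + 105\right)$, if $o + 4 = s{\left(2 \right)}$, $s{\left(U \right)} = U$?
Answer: $-6954$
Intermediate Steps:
$o = -2$ ($o = -4 + 2 = -2$)
$E{\left(v \right)} = -2 - v$
$\left(\left(22 - 20\right) - 63\right) \left(E{\left(-11 \right)} + 105\right) = \left(\left(22 - 20\right) - 63\right) \left(\left(-2 - -11\right) + 105\right) = \left(\left(22 - 20\right) - 63\right) \left(\left(-2 + 11\right) + 105\right) = \left(2 - 63\right) \left(9 + 105\right) = \left(-61\right) 114 = -6954$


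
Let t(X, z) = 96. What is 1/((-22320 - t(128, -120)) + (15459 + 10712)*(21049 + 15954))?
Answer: 1/968383097 ≈ 1.0326e-9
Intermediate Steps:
1/((-22320 - t(128, -120)) + (15459 + 10712)*(21049 + 15954)) = 1/((-22320 - 1*96) + (15459 + 10712)*(21049 + 15954)) = 1/((-22320 - 96) + 26171*37003) = 1/(-22416 + 968405513) = 1/968383097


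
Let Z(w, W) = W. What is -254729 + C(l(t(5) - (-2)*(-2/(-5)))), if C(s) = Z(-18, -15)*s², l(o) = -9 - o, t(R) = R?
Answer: -1290073/5 ≈ -2.5801e+5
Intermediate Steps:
C(s) = -15*s²
-254729 + C(l(t(5) - (-2)*(-2/(-5)))) = -254729 - 15*(-9 - (5 - (-2)*(-2/(-5))))² = -254729 - 15*(-9 - (5 - (-2)*(-2*(-⅕))))² = -254729 - 15*(-9 - (5 - (-2)*2/5))² = -254729 - 15*(-9 - (5 - 1*(-⅘)))² = -254729 - 15*(-9 - (5 + ⅘))² = -254729 - 15*(-9 - 1*29/5)² = -254729 - 15*(-9 - 29/5)² = -254729 - 15*(-74/5)² = -254729 - 15*5476/25 = -254729 - 16428/5 = -1290073/5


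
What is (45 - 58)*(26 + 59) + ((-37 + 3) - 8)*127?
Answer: -6439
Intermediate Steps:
(45 - 58)*(26 + 59) + ((-37 + 3) - 8)*127 = -13*85 + (-34 - 8)*127 = -1105 - 42*127 = -1105 - 5334 = -6439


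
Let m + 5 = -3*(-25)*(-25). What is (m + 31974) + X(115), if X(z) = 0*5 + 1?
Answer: 30095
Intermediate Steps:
X(z) = 1 (X(z) = 0 + 1 = 1)
m = -1880 (m = -5 - 3*(-25)*(-25) = -5 + 75*(-25) = -5 - 1875 = -1880)
(m + 31974) + X(115) = (-1880 + 31974) + 1 = 30094 + 1 = 30095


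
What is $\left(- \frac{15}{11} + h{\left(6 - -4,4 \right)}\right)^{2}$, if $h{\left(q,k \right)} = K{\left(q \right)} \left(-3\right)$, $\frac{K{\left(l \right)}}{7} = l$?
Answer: $\frac{5405625}{121} \approx 44675.0$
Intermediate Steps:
$K{\left(l \right)} = 7 l$
$h{\left(q,k \right)} = - 21 q$ ($h{\left(q,k \right)} = 7 q \left(-3\right) = - 21 q$)
$\left(- \frac{15}{11} + h{\left(6 - -4,4 \right)}\right)^{2} = \left(- \frac{15}{11} - 21 \left(6 - -4\right)\right)^{2} = \left(\left(-15\right) \frac{1}{11} - 21 \left(6 + 4\right)\right)^{2} = \left(- \frac{15}{11} - 210\right)^{2} = \left(- \frac{2325}{11}\right)^{2} = \frac{5405625}{121}$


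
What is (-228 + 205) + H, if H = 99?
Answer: 76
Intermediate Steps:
(-228 + 205) + H = (-228 + 205) + 99 = -23 + 99 = 76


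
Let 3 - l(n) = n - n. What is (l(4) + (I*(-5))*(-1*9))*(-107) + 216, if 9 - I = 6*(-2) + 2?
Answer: -91590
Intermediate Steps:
l(n) = 3 (l(n) = 3 - (n - n) = 3 - 1*0 = 3 + 0 = 3)
I = 19 (I = 9 - (6*(-2) + 2) = 9 - (-12 + 2) = 9 - 1*(-10) = 9 + 10 = 19)
(l(4) + (I*(-5))*(-1*9))*(-107) + 216 = (3 + (19*(-5))*(-1*9))*(-107) + 216 = (3 - 95*(-9))*(-107) + 216 = (3 + 855)*(-107) + 216 = 858*(-107) + 216 = -91806 + 216 = -91590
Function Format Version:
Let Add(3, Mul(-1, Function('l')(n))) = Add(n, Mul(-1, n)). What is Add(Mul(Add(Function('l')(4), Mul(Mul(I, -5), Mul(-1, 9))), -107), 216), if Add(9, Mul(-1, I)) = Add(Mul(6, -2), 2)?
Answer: -91590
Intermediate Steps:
Function('l')(n) = 3 (Function('l')(n) = Add(3, Mul(-1, Add(n, Mul(-1, n)))) = Add(3, Mul(-1, 0)) = Add(3, 0) = 3)
I = 19 (I = Add(9, Mul(-1, Add(Mul(6, -2), 2))) = Add(9, Mul(-1, Add(-12, 2))) = Add(9, Mul(-1, -10)) = Add(9, 10) = 19)
Add(Mul(Add(Function('l')(4), Mul(Mul(I, -5), Mul(-1, 9))), -107), 216) = Add(Mul(Add(3, Mul(Mul(19, -5), Mul(-1, 9))), -107), 216) = Add(Mul(Add(3, Mul(-95, -9)), -107), 216) = Add(Mul(Add(3, 855), -107), 216) = Add(Mul(858, -107), 216) = Add(-91806, 216) = -91590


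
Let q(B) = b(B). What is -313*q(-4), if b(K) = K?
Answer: 1252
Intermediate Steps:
q(B) = B
-313*q(-4) = -313*(-4) = 1252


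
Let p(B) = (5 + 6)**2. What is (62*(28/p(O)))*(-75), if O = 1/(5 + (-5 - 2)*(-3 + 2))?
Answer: -130200/121 ≈ -1076.0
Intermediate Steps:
O = 1/12 (O = 1/(5 - 7*(-1)) = 1/(5 + 7) = 1/12 ≈ 0.083333)
p(B) = 121 (p(B) = 11**2 = 121)
(62*(28/p(O)))*(-75) = (62*(28/121))*(-75) = (1736/121)*(-75) = -130200/121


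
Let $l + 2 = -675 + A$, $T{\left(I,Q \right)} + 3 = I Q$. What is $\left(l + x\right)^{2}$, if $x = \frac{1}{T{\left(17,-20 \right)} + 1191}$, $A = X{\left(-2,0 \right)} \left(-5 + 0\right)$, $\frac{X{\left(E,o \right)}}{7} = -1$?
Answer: $\frac{296387692225}{719104} \approx 4.1216 \cdot 10^{5}$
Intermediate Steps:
$X{\left(E,o \right)} = -7$ ($X{\left(E,o \right)} = 7 \left(-1\right) = -7$)
$T{\left(I,Q \right)} = -3 + I Q$
$A = 35$ ($A = - 7 \left(-5 + 0\right) = \left(-7\right) \left(-5\right) = 35$)
$x = \frac{1}{848}$ ($x = \frac{1}{\left(-3 + 17 \left(-20\right)\right) + 1191} = \frac{1}{\left(-3 - 340\right) + 1191} = \frac{1}{-343 + 1191} = \frac{1}{848} \approx 0.0011792$)
$l = -642$ ($l = -2 + \left(-675 + 35\right) = -2 - 640 = -642$)
$\left(l + x\right)^{2} = \left(-642 + \frac{1}{848}\right)^{2} = \left(- \frac{544415}{848}\right)^{2} = \frac{296387692225}{719104}$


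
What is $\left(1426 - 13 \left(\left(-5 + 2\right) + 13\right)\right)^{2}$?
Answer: $1679616$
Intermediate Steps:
$\left(1426 - 13 \left(\left(-5 + 2\right) + 13\right)\right)^{2} = \left(1426 - 13 \left(-3 + 13\right)\right)^{2} = \left(1426 - 130\right)^{2} = 1296^{2} = 1679616$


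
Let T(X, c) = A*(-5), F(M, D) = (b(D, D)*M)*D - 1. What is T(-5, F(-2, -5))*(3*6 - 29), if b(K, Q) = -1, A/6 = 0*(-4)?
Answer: 0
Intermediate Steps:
A = 0 (A = 6*(0*(-4)) = 6*0 = 0)
F(M, D) = -1 - D*M (F(M, D) = (-M)*D - 1 = -D*M - 1 = -1 - D*M)
T(X, c) = 0 (T(X, c) = 0*(-5) = 0)
T(-5, F(-2, -5))*(3*6 - 29) = 0*(3*6 - 29) = 0*(18 - 29) = 0*(-11) = 0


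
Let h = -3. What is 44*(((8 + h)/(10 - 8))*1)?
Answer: 110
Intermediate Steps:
44*(((8 + h)/(10 - 8))*1) = 44*(((8 - 3)/(10 - 8))*1) = 44*((5/2)*1) = 44*(5/2) = 110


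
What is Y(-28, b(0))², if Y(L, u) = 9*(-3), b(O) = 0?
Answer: 729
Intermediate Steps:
Y(L, u) = -27
Y(-28, b(0))² = (-27)² = 729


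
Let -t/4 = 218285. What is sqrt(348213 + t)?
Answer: I*sqrt(524927) ≈ 724.52*I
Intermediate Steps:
t = -873140 (t = -4*218285 = -873140)
sqrt(348213 + t) = sqrt(348213 - 873140) = sqrt(-524927) = I*sqrt(524927)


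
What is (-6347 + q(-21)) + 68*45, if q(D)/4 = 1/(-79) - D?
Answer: -253041/79 ≈ -3203.1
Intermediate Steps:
q(D) = -4/79 - 4*D (q(D) = 4*(1/(-79) - D) = 4*(-1/79 - D) = -4/79 - 4*D)
(-6347 + q(-21)) + 68*45 = (-6347 + (-4/79 - 4*(-21))) + 68*45 = (-6347 + (-4/79 + 84)) + 3060 = (-6347 + 6632/79) + 3060 = -494781/79 + 3060 = -253041/79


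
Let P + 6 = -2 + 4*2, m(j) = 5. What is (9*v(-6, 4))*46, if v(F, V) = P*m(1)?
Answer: 0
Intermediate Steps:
P = 0 (P = -6 + (-2 + 4*2) = -6 + (-2 + 8) = -6 + 6 = 0)
v(F, V) = 0 (v(F, V) = 0*5 = 0)
(9*v(-6, 4))*46 = (9*0)*46 = 0*46 = 0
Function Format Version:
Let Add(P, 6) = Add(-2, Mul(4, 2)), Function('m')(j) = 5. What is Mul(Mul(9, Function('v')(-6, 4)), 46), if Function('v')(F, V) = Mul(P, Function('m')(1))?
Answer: 0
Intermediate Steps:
P = 0 (P = Add(-6, Add(-2, Mul(4, 2))) = Add(-6, Add(-2, 8)) = Add(-6, 6) = 0)
Function('v')(F, V) = 0 (Function('v')(F, V) = Mul(0, 5) = 0)
Mul(Mul(9, Function('v')(-6, 4)), 46) = Mul(Mul(9, 0), 46) = Mul(0, 46) = 0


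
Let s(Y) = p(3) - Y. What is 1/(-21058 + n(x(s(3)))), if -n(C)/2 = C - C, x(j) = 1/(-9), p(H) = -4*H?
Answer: -1/21058 ≈ -4.7488e-5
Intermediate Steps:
s(Y) = -12 - Y (s(Y) = -4*3 - Y = -12 - Y)
x(j) = -1/9
n(C) = 0 (n(C) = -2*(C - C) = -2*0 = 0)
1/(-21058 + n(x(s(3)))) = 1/(-21058 + 0) = 1/(-21058) = -1/21058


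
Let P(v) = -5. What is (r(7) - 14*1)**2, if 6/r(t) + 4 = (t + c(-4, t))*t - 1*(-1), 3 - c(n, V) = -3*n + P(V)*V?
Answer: 281961/1444 ≈ 195.26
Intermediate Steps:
c(n, V) = 3 + 3*n + 5*V (c(n, V) = 3 - (-3*n - 5*V) = 3 - (-5*V - 3*n) = 3 + (3*n + 5*V) = 3 + 3*n + 5*V)
r(t) = 6/(-3 + t*(-9 + 6*t)) (r(t) = 6/(-4 + ((t + (3 + 3*(-4) + 5*t))*t - 1*(-1))) = 6/(-4 + ((t + (3 - 12 + 5*t))*t + 1)) = 6/(-4 + ((t + (-9 + 5*t))*t + 1)) = 6/(-4 + ((-9 + 6*t)*t + 1)) = 6/(-4 + (t*(-9 + 6*t) + 1)) = 6/(-4 + (1 + t*(-9 + 6*t))) = 6/(-3 + t*(-9 + 6*t)))
(r(7) - 14*1)**2 = (2/(-1 - 3*7 + 2*7**2) - 14*1)**2 = (2/(-1 - 21 + 2*49) - 14)**2 = (2/(-1 - 21 + 98) - 14)**2 = (2/76 - 14)**2 = (2*(1/76) - 14)**2 = (1/38 - 14)**2 = (-531/38)**2 = 281961/1444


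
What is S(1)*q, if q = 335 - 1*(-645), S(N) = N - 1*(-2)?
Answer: 2940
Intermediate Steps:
S(N) = 2 + N (S(N) = N + 2 = 2 + N)
q = 980 (q = 335 + 645 = 980)
S(1)*q = (2 + 1)*980 = 3*980 = 2940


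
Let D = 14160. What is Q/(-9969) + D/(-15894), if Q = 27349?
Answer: -31991447/8802627 ≈ -3.6343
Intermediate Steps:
Q/(-9969) + D/(-15894) = 27349/(-9969) + 14160/(-15894) = 27349*(-1/9969) + 14160*(-1/15894) = -27349/9969 - 2360/2649 = -31991447/8802627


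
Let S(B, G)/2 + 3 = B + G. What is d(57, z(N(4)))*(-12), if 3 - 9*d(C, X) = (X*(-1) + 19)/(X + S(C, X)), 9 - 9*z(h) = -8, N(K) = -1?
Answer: -1060/279 ≈ -3.7993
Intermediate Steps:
S(B, G) = -6 + 2*B + 2*G (S(B, G) = -6 + 2*(B + G) = -6 + (2*B + 2*G) = -6 + 2*B + 2*G)
z(h) = 17/9 (z(h) = 1 - 1/9*(-8) = 1 + 8/9 = 17/9)
d(C, X) = 1/3 - (19 - X)/(9*(-6 + 2*C + 3*X)) (d(C, X) = 1/3 - (X*(-1) + 19)/(9*(X + (-6 + 2*C + 2*X))) = 1/3 - (-X + 19)/(9*(-6 + 2*C + 3*X)) = 1/3 - (19 - X)/(9*(-6 + 2*C + 3*X)))
d(57, z(N(4)))*(-12) = ((-37 + 6*57 + 10*(17/9))/(9*(-6 + 2*57 + 3*(17/9))))*(-12) = ((-37 + 342 + 170/9)/(9*(-6 + 114 + 17/3)))*(-12) = ((1/9)*(2915/9)/(341/3))*(-12) = ((1/9)*(3/341)*(2915/9))*(-12) = (265/837)*(-12) = -1060/279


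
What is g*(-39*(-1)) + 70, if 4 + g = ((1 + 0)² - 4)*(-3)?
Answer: 265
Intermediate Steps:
g = 5 (g = -4 + ((1 + 0)² - 4)*(-3) = -4 + (1² - 4)*(-3) = -4 + (1 - 4)*(-3) = -4 - 3*(-3) = -4 + 9 = 5)
g*(-39*(-1)) + 70 = 5*(-39*(-1)) + 70 = 5*39 + 70 = 195 + 70 = 265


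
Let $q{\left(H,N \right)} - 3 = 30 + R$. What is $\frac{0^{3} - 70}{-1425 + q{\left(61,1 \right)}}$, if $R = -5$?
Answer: $\frac{70}{1397} \approx 0.050107$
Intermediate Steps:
$q{\left(H,N \right)} = 28$ ($q{\left(H,N \right)} = 3 + \left(30 - 5\right) = 3 + 25 = 28$)
$\frac{0^{3} - 70}{-1425 + q{\left(61,1 \right)}} = \frac{0^{3} - 70}{-1425 + 28} = \frac{0 - 70}{-1397} = \left(-70\right) \left(- \frac{1}{1397}\right) = \frac{70}{1397}$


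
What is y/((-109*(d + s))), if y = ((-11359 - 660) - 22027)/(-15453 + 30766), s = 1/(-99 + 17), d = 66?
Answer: 2791772/9031592087 ≈ 0.00030911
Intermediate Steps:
s = -1/82 (s = 1/(-82) = -1/82 ≈ -0.012195)
y = -34046/15313 (y = (-12019 - 22027)/15313 = -34046*1/15313 = -34046/15313 ≈ -2.2233)
y/((-109*(d + s))) = -34046*(-1/(109*(66 - 1/82)))/15313 = -34046/(15313*((-109*5411/82))) = -34046/(15313*(-589799/82)) = -34046/15313*(-82/589799) = 2791772/9031592087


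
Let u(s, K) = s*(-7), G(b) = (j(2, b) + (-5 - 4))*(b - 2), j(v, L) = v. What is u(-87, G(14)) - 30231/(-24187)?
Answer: 14760114/24187 ≈ 610.25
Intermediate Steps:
G(b) = 14 - 7*b (G(b) = (2 + (-5 - 4))*(b - 2) = (2 - 9)*(-2 + b) = -7*(-2 + b) = 14 - 7*b)
u(s, K) = -7*s
u(-87, G(14)) - 30231/(-24187) = -7*(-87) - 30231/(-24187) = 609 - 30231*(-1/24187) = 609 + 30231/24187 = 14760114/24187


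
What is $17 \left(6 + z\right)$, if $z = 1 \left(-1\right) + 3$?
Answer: $136$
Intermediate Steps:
$z = 2$ ($z = -1 + 3 = 2$)
$17 \left(6 + z\right) = 17 \left(6 + 2\right) = 17 \cdot 8 = 136$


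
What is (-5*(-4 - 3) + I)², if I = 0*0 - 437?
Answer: 161604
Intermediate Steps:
I = -437 (I = 0 - 437 = -437)
(-5*(-4 - 3) + I)² = (-5*(-4 - 3) - 437)² = (-5*(-7) - 437)² = (35 - 437)² = (-402)² = 161604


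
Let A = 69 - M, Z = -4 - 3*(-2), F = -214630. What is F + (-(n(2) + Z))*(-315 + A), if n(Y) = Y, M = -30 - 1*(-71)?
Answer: -213482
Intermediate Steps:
M = 41 (M = -30 + 71 = 41)
Z = 2 (Z = -4 + 6 = 2)
A = 28 (A = 69 - 1*41 = 69 - 41 = 28)
F + (-(n(2) + Z))*(-315 + A) = -214630 + (-(2 + 2))*(-315 + 28) = -214630 - 1*4*(-287) = -214630 - 4*(-287) = -214630 + 1148 = -213482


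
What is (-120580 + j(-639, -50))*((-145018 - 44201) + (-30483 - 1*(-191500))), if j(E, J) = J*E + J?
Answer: 2500953360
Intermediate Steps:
j(E, J) = J + E*J (j(E, J) = E*J + J = J + E*J)
(-120580 + j(-639, -50))*((-145018 - 44201) + (-30483 - 1*(-191500))) = (-120580 - 50*(1 - 639))*((-145018 - 44201) + (-30483 - 1*(-191500))) = (-120580 - 50*(-638))*(-189219 + (-30483 + 191500)) = (-120580 + 31900)*(-189219 + 161017) = -88680*(-28202) = 2500953360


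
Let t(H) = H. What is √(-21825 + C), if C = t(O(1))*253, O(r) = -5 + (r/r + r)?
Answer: 2*I*√5646 ≈ 150.28*I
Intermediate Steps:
O(r) = -4 + r (O(r) = -5 + (1 + r) = -4 + r)
C = -759 (C = (-4 + 1)*253 = -3*253 = -759)
√(-21825 + C) = √(-21825 - 759) = √(-22584) = 2*I*√5646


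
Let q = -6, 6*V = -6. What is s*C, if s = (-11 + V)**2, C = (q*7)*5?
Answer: -30240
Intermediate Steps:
V = -1 (V = (1/6)*(-6) = -1)
C = -210 (C = -6*7*5 = -42*5 = -210)
s = 144 (s = (-11 - 1)**2 = (-12)**2 = 144)
s*C = 144*(-210) = -30240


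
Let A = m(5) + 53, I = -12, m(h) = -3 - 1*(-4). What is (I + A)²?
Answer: 1764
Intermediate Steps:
m(h) = 1 (m(h) = -3 + 4 = 1)
A = 54 (A = 1 + 53 = 54)
(I + A)² = (-12 + 54)² = 42² = 1764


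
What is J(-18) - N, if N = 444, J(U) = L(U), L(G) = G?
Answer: -462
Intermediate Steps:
J(U) = U
J(-18) - N = -18 - 1*444 = -18 - 444 = -462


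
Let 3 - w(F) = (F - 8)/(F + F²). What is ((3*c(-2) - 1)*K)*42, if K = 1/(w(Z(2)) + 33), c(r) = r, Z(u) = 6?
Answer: -6174/757 ≈ -8.1559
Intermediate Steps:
w(F) = 3 - (-8 + F)/(F + F²) (w(F) = 3 - (F - 8)/(F + F²) = 3 - (-8 + F)/(F + F²))
K = 21/757 (K = 1/((8 + 2*6 + 3*6²)/(6*(1 + 6)) + 33) = 1/((⅙)*(8 + 12 + 3*36)/7 + 33) = 1/((⅙)*(⅐)*(8 + 12 + 108) + 33) = 1/((⅙)*(⅐)*128 + 33) = 1/(64/21 + 33) = 1/(757/21) = 21/757 ≈ 0.027741)
((3*c(-2) - 1)*K)*42 = ((3*(-2) - 1)*(21/757))*42 = ((-6 - 1)*(21/757))*42 = -7*21/757*42 = -147/757*42 = -6174/757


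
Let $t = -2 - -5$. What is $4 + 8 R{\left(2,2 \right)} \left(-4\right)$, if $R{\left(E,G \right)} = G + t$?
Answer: $-156$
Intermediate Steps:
$t = 3$ ($t = -2 + 5 = 3$)
$R{\left(E,G \right)} = 3 + G$ ($R{\left(E,G \right)} = G + 3 = 3 + G$)
$4 + 8 R{\left(2,2 \right)} \left(-4\right) = 4 + 8 \left(3 + 2\right) \left(-4\right) = 4 + 8 \cdot 5 \left(-4\right) = 4 + 8 \left(-20\right) = 4 - 160 = -156$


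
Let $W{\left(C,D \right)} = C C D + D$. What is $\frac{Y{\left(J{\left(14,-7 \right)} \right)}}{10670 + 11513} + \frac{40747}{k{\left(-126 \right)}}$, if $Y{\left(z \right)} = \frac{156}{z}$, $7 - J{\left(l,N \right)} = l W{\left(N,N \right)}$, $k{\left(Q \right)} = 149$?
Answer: $\frac{4435391693051}{16218945169} \approx 273.47$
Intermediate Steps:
$W{\left(C,D \right)} = D + D C^{2}$ ($W{\left(C,D \right)} = C^{2} D + D = D C^{2} + D = D + D C^{2}$)
$J{\left(l,N \right)} = 7 - N l \left(1 + N^{2}\right)$ ($J{\left(l,N \right)} = 7 - l N \left(1 + N^{2}\right) = 7 - N l \left(1 + N^{2}\right)$)
$\frac{Y{\left(J{\left(14,-7 \right)} \right)}}{10670 + 11513} + \frac{40747}{k{\left(-126 \right)}} = \frac{156 \frac{1}{7 - \left(-7\right) 14 \left(1 + \left(-7\right)^{2}\right)}}{10670 + 11513} + \frac{40747}{149} = \frac{156 \frac{1}{7 - \left(-7\right) 14 \left(1 + 49\right)}}{22183} + 40747 \cdot \frac{1}{149} = \frac{156}{7 - \left(-7\right) 14 \cdot 50} \cdot \frac{1}{22183} + \frac{40747}{149} = \frac{156}{7 + 4900} \cdot \frac{1}{22183} + \frac{40747}{149} = \frac{156}{4907} \cdot \frac{1}{22183} + \frac{40747}{149} = \frac{156}{108851981} + \frac{40747}{149} = \frac{4435391693051}{16218945169}$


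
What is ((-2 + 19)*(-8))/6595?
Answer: -136/6595 ≈ -0.020622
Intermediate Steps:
((-2 + 19)*(-8))/6595 = (17*(-8))*(1/6595) = -136*1/6595 = -136/6595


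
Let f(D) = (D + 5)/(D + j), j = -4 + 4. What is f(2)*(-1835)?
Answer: -12845/2 ≈ -6422.5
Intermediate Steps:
j = 0
f(D) = (5 + D)/D (f(D) = (D + 5)/(D + 0) = (5 + D)/D)
f(2)*(-1835) = ((5 + 2)/2)*(-1835) = ((½)*7)*(-1835) = (7/2)*(-1835) = -12845/2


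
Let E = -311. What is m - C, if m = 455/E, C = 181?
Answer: -56746/311 ≈ -182.46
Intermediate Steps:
m = -455/311 (m = 455/(-311) = 455*(-1/311) = -455/311 ≈ -1.4630)
m - C = -455/311 - 1*181 = -455/311 - 181 = -56746/311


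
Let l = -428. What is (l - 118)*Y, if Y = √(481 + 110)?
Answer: -546*√591 ≈ -13274.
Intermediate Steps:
Y = √591 ≈ 24.310
(l - 118)*Y = (-428 - 118)*√591 = -546*√591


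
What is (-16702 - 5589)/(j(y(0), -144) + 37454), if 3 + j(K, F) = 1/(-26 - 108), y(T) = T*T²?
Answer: -2986994/5018433 ≈ -0.59520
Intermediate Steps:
y(T) = T³
j(K, F) = -403/134 (j(K, F) = -3 + 1/(-26 - 108) = -3 + 1/(-134) = -3 - 1/134 = -403/134)
(-16702 - 5589)/(j(y(0), -144) + 37454) = (-16702 - 5589)/(-403/134 + 37454) = -22291/5018433/134 = -22291*134/5018433 = -2986994/5018433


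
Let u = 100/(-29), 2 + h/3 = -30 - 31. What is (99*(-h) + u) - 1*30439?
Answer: -340212/29 ≈ -11731.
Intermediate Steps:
h = -189 (h = -6 + 3*(-30 - 31) = -6 + 3*(-61) = -6 - 183 = -189)
u = -100/29 (u = 100*(-1/29) = -100/29 ≈ -3.4483)
(99*(-h) + u) - 1*30439 = (99*(-1*(-189)) - 100/29) - 1*30439 = (99*189 - 100/29) - 30439 = (18711 - 100/29) - 30439 = 542519/29 - 30439 = -340212/29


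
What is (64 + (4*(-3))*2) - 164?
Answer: -124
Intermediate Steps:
(64 + (4*(-3))*2) - 164 = (64 - 12*2) - 164 = (64 - 24) - 164 = 40 - 164 = -124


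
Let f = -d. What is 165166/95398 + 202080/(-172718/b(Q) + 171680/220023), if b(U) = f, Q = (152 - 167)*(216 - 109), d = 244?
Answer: 8976174730341139/31287108384127 ≈ 286.90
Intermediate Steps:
f = -244 (f = -1*244 = -244)
Q = -1605 (Q = -15*107 = -1605)
b(U) = -244
165166/95398 + 202080/(-172718/b(Q) + 171680/220023) = 165166/95398 + 202080/(-172718/(-244) + 171680/220023) = 165166*(1/95398) + 202080/(-172718*(-1/244) + 171680*(1/220023)) = 82583/47699 + 202080/(86359/122 + 5920/7587) = 82583/47699 + 202080/(655927973/925614) = 82583/47699 + 202080*(925614/655927973) = 82583/47699 + 187048077120/655927973 = 8976174730341139/31287108384127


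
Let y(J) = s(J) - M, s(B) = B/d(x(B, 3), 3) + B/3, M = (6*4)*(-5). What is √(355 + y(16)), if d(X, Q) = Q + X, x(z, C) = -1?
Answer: √4395/3 ≈ 22.098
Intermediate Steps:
M = -120 (M = 24*(-5) = -120)
s(B) = 5*B/6 (s(B) = B/(3 - 1) + B/3 = B/2 + B*(⅓) = B*(½) + B/3 = B/2 + B/3 = 5*B/6)
y(J) = 120 + 5*J/6 (y(J) = 5*J/6 - 1*(-120) = 5*J/6 + 120 = 120 + 5*J/6)
√(355 + y(16)) = √(355 + (120 + (⅚)*16)) = √(355 + (120 + 40/3)) = √(355 + 400/3) = √(1465/3) = √4395/3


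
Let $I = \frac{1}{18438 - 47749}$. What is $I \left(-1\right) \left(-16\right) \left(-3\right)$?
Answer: $\frac{48}{29311} \approx 0.0016376$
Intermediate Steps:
$I = - \frac{1}{29311}$ ($I = \frac{1}{-29311} = - \frac{1}{29311} \approx -3.4117 \cdot 10^{-5}$)
$I \left(-1\right) \left(-16\right) \left(-3\right) = - \frac{\left(-1\right) \left(-16\right) \left(-3\right)}{29311} = - \frac{16 \left(-3\right)}{29311} = \left(- \frac{1}{29311}\right) \left(-48\right) = \frac{48}{29311}$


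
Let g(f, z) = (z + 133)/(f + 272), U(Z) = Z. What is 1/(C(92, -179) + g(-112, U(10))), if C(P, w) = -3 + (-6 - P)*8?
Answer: -160/125777 ≈ -0.0012721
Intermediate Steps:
g(f, z) = (133 + z)/(272 + f)
C(P, w) = -51 - 8*P (C(P, w) = -3 + (-48 - 8*P) = -51 - 8*P)
1/(C(92, -179) + g(-112, U(10))) = 1/((-51 - 8*92) + (133 + 10)/(272 - 112)) = 1/((-51 - 736) + 143/160) = 1/(-787 + (1/160)*143) = 1/(-787 + 143/160) = 1/(-125777/160) = -160/125777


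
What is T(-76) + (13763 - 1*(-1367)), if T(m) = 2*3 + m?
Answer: 15060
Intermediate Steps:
T(m) = 6 + m
T(-76) + (13763 - 1*(-1367)) = (6 - 76) + (13763 - 1*(-1367)) = -70 + (13763 + 1367) = -70 + 15130 = 15060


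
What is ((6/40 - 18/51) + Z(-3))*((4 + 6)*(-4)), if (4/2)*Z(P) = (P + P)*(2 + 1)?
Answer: 6258/17 ≈ 368.12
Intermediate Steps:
Z(P) = 3*P (Z(P) = ((P + P)*(2 + 1))/2 = ((2*P)*3)/2 = (6*P)/2 = 3*P)
((6/40 - 18/51) + Z(-3))*((4 + 6)*(-4)) = ((6/40 - 18/51) + 3*(-3))*((4 + 6)*(-4)) = ((6*(1/40) - 18*1/51) - 9)*(10*(-4)) = ((3/20 - 6/17) - 9)*(-40) = (-69/340 - 9)*(-40) = -3129/340*(-40) = 6258/17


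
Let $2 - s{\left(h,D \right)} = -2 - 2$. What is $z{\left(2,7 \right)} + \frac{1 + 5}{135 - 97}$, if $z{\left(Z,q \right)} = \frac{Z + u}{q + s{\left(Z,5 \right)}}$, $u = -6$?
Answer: $- \frac{37}{247} \approx -0.1498$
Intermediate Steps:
$s{\left(h,D \right)} = 6$ ($s{\left(h,D \right)} = 2 - \left(-2 - 2\right) = 2 - -4 = 2 + 4 = 6$)
$z{\left(Z,q \right)} = \frac{-6 + Z}{6 + q}$ ($z{\left(Z,q \right)} = \frac{Z - 6}{q + 6} = \frac{-6 + Z}{6 + q}$)
$z{\left(2,7 \right)} + \frac{1 + 5}{135 - 97} = \frac{-6 + 2}{6 + 7} + \frac{1 + 5}{135 - 97} = \frac{1}{13} \left(-4\right) + \frac{6}{38} = \frac{1}{13} \left(-4\right) + 6 \cdot \frac{1}{38} = - \frac{4}{13} + \frac{3}{19} = - \frac{37}{247}$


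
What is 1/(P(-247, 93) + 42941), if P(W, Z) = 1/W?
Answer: 247/10606426 ≈ 2.3288e-5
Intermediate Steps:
1/(P(-247, 93) + 42941) = 1/(1/(-247) + 42941) = 1/(-1/247 + 42941) = 1/(10606426/247) = 247/10606426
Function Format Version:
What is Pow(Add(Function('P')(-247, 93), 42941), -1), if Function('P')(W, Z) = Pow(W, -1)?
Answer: Rational(247, 10606426) ≈ 2.3288e-5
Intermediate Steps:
Pow(Add(Function('P')(-247, 93), 42941), -1) = Pow(Add(Pow(-247, -1), 42941), -1) = Pow(Add(Rational(-1, 247), 42941), -1) = Pow(Rational(10606426, 247), -1) = Rational(247, 10606426)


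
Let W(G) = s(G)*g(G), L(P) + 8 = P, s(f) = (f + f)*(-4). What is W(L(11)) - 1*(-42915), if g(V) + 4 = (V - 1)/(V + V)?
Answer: 43003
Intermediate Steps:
s(f) = -8*f (s(f) = (2*f)*(-4) = -8*f)
g(V) = -4 + (-1 + V)/(2*V) (g(V) = -4 + (V - 1)/(V + V) = -4 + (-1 + V)/((2*V)) = -4 + (-1 + V)*(1/(2*V)) = -4 + (-1 + V)/(2*V))
L(P) = -8 + P
W(G) = 4 + 28*G (W(G) = (-8*G)*((-1 - 7*G)/(2*G)) = 4 + 28*G)
W(L(11)) - 1*(-42915) = (4 + 28*(-8 + 11)) - 1*(-42915) = (4 + 28*3) + 42915 = (4 + 84) + 42915 = 88 + 42915 = 43003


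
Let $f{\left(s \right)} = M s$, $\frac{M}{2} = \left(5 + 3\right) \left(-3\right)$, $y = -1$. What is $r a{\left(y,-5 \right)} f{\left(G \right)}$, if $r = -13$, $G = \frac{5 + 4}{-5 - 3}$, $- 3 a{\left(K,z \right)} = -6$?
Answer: $-1404$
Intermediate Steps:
$a{\left(K,z \right)} = 2$ ($a{\left(K,z \right)} = \left(- \frac{1}{3}\right) \left(-6\right) = 2$)
$M = -48$ ($M = 2 \left(5 + 3\right) \left(-3\right) = 2 \cdot 8 \left(-3\right) = 2 \left(-24\right) = -48$)
$G = - \frac{9}{8}$ ($G = \frac{9}{-8} = 9 \left(- \frac{1}{8}\right) = - \frac{9}{8} \approx -1.125$)
$f{\left(s \right)} = - 48 s$
$r a{\left(y,-5 \right)} f{\left(G \right)} = \left(-13\right) 2 \left(\left(-48\right) \left(- \frac{9}{8}\right)\right) = \left(-26\right) 54 = -1404$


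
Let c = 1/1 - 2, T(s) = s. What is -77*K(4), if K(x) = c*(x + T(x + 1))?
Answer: 693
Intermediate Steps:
c = -1 (c = 1 - 2 = -1)
K(x) = -1 - 2*x (K(x) = -(x + (x + 1)) = -(x + (1 + x)) = -(1 + 2*x) = -1 - 2*x)
-77*K(4) = -77*(-1 - 2*4) = -77*(-1 - 8) = -77*(-9) = 693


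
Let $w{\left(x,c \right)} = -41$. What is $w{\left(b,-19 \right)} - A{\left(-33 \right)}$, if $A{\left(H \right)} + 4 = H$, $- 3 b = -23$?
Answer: $-4$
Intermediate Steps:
$b = \frac{23}{3}$ ($b = \left(- \frac{1}{3}\right) \left(-23\right) = \frac{23}{3} \approx 7.6667$)
$A{\left(H \right)} = -4 + H$
$w{\left(b,-19 \right)} - A{\left(-33 \right)} = -41 - \left(-4 - 33\right) = -41 - -37 = -41 + 37 = -4$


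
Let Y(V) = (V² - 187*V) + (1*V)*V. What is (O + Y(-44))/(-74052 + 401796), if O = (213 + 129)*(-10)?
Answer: 1085/40968 ≈ 0.026484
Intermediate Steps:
O = -3420 (O = 342*(-10) = -3420)
Y(V) = -187*V + 2*V² (Y(V) = (V² - 187*V) + V*V = (V² - 187*V) + V² = -187*V + 2*V²)
(O + Y(-44))/(-74052 + 401796) = (-3420 - 44*(-187 + 2*(-44)))/(-74052 + 401796) = (-3420 - 44*(-187 - 88))/327744 = (-3420 - 44*(-275))*(1/327744) = (-3420 + 12100)*(1/327744) = 8680*(1/327744) = 1085/40968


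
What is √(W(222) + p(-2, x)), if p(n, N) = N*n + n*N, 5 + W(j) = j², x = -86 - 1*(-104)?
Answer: √49207 ≈ 221.83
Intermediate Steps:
x = 18 (x = -86 + 104 = 18)
W(j) = -5 + j²
p(n, N) = 2*N*n (p(n, N) = N*n + N*n = 2*N*n)
√(W(222) + p(-2, x)) = √((-5 + 222²) + 2*18*(-2)) = √((-5 + 49284) - 72) = √(49279 - 72) = √49207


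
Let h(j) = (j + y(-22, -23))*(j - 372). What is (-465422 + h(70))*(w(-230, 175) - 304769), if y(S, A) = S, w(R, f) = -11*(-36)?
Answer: 146074081414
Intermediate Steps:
w(R, f) = 396
h(j) = (-372 + j)*(-22 + j) (h(j) = (j - 22)*(j - 372) = (-22 + j)*(-372 + j) = (-372 + j)*(-22 + j))
(-465422 + h(70))*(w(-230, 175) - 304769) = (-465422 + (8184 + 70² - 394*70))*(396 - 304769) = (-465422 + (8184 + 4900 - 27580))*(-304373) = (-465422 - 14496)*(-304373) = -479918*(-304373) = 146074081414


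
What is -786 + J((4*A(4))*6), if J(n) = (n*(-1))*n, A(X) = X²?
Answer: -148242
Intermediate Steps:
J(n) = -n² (J(n) = (-n)*n = -n²)
-786 + J((4*A(4))*6) = -786 - ((4*4²)*6)² = -786 - ((4*16)*6)² = -786 - (64*6)² = -786 - 1*384² = -786 - 1*147456 = -786 - 147456 = -148242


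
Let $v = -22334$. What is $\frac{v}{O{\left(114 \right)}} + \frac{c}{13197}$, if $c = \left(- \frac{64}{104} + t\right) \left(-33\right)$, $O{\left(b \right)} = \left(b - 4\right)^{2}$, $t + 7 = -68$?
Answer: $- \frac{573188579}{345981350} \approx -1.6567$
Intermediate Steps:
$t = -75$ ($t = -7 - 68 = -75$)
$O{\left(b \right)} = \left(-4 + b\right)^{2}$
$c = \frac{32439}{13}$ ($c = \left(- \frac{64}{104} - 75\right) \left(-33\right) = \left(\left(-64\right) \frac{1}{104} - 75\right) \left(-33\right) = \left(- \frac{8}{13} - 75\right) \left(-33\right) = \left(- \frac{983}{13}\right) \left(-33\right) = \frac{32439}{13} \approx 2495.3$)
$\frac{v}{O{\left(114 \right)}} + \frac{c}{13197} = - \frac{22334}{\left(-4 + 114\right)^{2}} + \frac{32439}{13 \cdot 13197} = - \frac{22334}{110^{2}} + \frac{32439}{13} \cdot \frac{1}{13197} = - \frac{22334}{12100} + \frac{10813}{57187} = \left(-22334\right) \frac{1}{12100} + \frac{10813}{57187} = - \frac{11167}{6050} + \frac{10813}{57187} = - \frac{573188579}{345981350}$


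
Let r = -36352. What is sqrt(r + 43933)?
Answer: 19*sqrt(21) ≈ 87.069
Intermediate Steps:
sqrt(r + 43933) = sqrt(-36352 + 43933) = sqrt(7581) = 19*sqrt(21)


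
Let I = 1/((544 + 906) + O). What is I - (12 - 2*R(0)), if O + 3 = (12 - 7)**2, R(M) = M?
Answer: -17663/1472 ≈ -11.999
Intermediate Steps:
O = 22 (O = -3 + (12 - 7)**2 = -3 + 5**2 = -3 + 25 = 22)
I = 1/1472 (I = 1/((544 + 906) + 22) = 1/(1450 + 22) = 1/1472 ≈ 0.00067935)
I - (12 - 2*R(0)) = 1/1472 - (12 - 2*0) = 1/1472 - (12 + 0) = 1/1472 - 1*12 = 1/1472 - 12 = -17663/1472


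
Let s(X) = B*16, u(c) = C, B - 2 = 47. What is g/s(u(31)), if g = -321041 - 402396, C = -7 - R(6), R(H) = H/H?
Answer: -723437/784 ≈ -922.75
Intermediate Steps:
B = 49 (B = 2 + 47 = 49)
R(H) = 1
C = -8 (C = -7 - 1*1 = -7 - 1 = -8)
u(c) = -8
s(X) = 784 (s(X) = 49*16 = 784)
g = -723437
g/s(u(31)) = -723437/784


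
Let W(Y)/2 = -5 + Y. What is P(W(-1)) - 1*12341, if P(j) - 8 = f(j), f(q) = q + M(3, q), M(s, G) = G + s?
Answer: -12354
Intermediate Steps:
f(q) = 3 + 2*q (f(q) = q + (q + 3) = q + (3 + q) = 3 + 2*q)
W(Y) = -10 + 2*Y (W(Y) = 2*(-5 + Y) = -10 + 2*Y)
P(j) = 11 + 2*j (P(j) = 8 + (3 + 2*j) = 11 + 2*j)
P(W(-1)) - 1*12341 = (11 + 2*(-10 + 2*(-1))) - 1*12341 = (11 + 2*(-10 - 2)) - 12341 = (11 + 2*(-12)) - 12341 = (11 - 24) - 12341 = -13 - 12341 = -12354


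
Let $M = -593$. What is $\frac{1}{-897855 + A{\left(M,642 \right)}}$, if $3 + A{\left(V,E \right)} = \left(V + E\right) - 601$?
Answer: $- \frac{1}{898410} \approx -1.1131 \cdot 10^{-6}$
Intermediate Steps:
$A{\left(V,E \right)} = -604 + E + V$ ($A{\left(V,E \right)} = -3 - \left(601 - E - V\right) = -3 + \left(-601 + E + V\right) = -604 + E + V$)
$\frac{1}{-897855 + A{\left(M,642 \right)}} = \frac{1}{-897855 - 555} = \frac{1}{-898410} = - \frac{1}{898410}$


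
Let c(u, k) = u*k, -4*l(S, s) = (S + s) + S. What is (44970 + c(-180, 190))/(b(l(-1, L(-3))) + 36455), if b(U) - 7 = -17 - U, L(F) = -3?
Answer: 8616/29155 ≈ 0.29552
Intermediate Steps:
l(S, s) = -S/2 - s/4 (l(S, s) = -((S + s) + S)/4 = -(s + 2*S)/4 = -S/2 - s/4)
c(u, k) = k*u
b(U) = -10 - U (b(U) = 7 + (-17 - U) = -10 - U)
(44970 + c(-180, 190))/(b(l(-1, L(-3))) + 36455) = (44970 + 190*(-180))/((-10 - (-1/2*(-1) - 1/4*(-3))) + 36455) = (44970 - 34200)/((-10 - (1/2 + 3/4)) + 36455) = 10770/((-10 - 1*5/4) + 36455) = 10770/((-10 - 5/4) + 36455) = 10770/(-45/4 + 36455) = 10770/(145775/4) = 10770*(4/145775) = 8616/29155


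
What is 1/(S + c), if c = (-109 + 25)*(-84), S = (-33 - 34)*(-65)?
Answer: 1/11411 ≈ 8.7635e-5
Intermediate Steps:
S = 4355 (S = -67*(-65) = 4355)
c = 7056 (c = -84*(-84) = 7056)
1/(S + c) = 1/(4355 + 7056) = 1/11411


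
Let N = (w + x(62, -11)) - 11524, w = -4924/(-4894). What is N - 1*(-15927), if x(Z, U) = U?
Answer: 10749686/2447 ≈ 4393.0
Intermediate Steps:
w = 2462/2447 (w = -4924*(-1/4894) = 2462/2447 ≈ 1.0061)
N = -28223683/2447 (N = (2462/2447 - 11) - 11524 = -24455/2447 - 11524 = -28223683/2447 ≈ -11534.)
N - 1*(-15927) = -28223683/2447 - 1*(-15927) = -28223683/2447 + 15927 = 10749686/2447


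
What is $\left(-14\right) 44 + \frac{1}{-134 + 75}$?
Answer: $- \frac{36345}{59} \approx -616.02$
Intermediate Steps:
$\left(-14\right) 44 + \frac{1}{-134 + 75} = -616 + \frac{1}{-59} = -616 - \frac{1}{59} = - \frac{36345}{59}$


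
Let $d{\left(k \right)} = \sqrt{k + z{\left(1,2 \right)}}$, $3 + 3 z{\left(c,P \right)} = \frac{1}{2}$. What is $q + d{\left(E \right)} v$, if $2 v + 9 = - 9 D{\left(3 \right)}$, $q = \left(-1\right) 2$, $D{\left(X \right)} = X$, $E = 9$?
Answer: $-2 - 21 \sqrt{6} \approx -53.439$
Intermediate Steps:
$q = -2$
$z{\left(c,P \right)} = - \frac{5}{6}$ ($z{\left(c,P \right)} = -1 + \frac{1}{3 \cdot 2} = -1 + \frac{1}{3} \cdot \frac{1}{2} = -1 + \frac{1}{6} = - \frac{5}{6}$)
$v = -18$ ($v = - \frac{9}{2} + \frac{\left(-9\right) 3}{2} = - \frac{9}{2} + \frac{1}{2} \left(-27\right) = - \frac{9}{2} - \frac{27}{2} = -18$)
$d{\left(k \right)} = \sqrt{- \frac{5}{6} + k}$ ($d{\left(k \right)} = \sqrt{k - \frac{5}{6}} = \sqrt{- \frac{5}{6} + k}$)
$q + d{\left(E \right)} v = -2 + \frac{\sqrt{-30 + 36 \cdot 9}}{6} \left(-18\right) = -2 + \frac{\sqrt{-30 + 324}}{6} \left(-18\right) = -2 + \frac{\sqrt{294}}{6} \left(-18\right) = -2 + \frac{7 \sqrt{6}}{6} \left(-18\right) = -2 - 21 \sqrt{6}$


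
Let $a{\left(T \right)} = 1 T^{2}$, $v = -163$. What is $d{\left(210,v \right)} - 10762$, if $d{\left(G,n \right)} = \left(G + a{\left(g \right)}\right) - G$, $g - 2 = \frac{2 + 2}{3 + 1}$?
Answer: $-10753$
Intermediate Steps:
$g = 3$ ($g = 2 + \frac{2 + 2}{3 + 1} = 2 + \frac{4}{4} = 2 + 4 \cdot \frac{1}{4} = 2 + 1 = 3$)
$a{\left(T \right)} = T^{2}$
$d{\left(G,n \right)} = 9$ ($d{\left(G,n \right)} = \left(G + 3^{2}\right) - G = \left(G + 9\right) - G = \left(9 + G\right) - G = 9$)
$d{\left(210,v \right)} - 10762 = 9 - 10762 = -10753$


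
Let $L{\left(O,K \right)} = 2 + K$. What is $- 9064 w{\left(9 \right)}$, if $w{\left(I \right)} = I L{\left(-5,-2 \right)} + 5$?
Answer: $-45320$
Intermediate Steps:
$w{\left(I \right)} = 5$ ($w{\left(I \right)} = I \left(2 - 2\right) + 5 = I 0 + 5 = 0 + 5 = 5$)
$- 9064 w{\left(9 \right)} = \left(-9064\right) 5 = -45320$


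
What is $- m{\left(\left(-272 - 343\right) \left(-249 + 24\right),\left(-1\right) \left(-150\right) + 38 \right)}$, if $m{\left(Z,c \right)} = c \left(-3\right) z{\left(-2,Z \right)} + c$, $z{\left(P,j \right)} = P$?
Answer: $-1316$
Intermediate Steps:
$m{\left(Z,c \right)} = 7 c$ ($m{\left(Z,c \right)} = c \left(-3\right) \left(-2\right) + c = - 3 c \left(-2\right) + c = 6 c + c = 7 c$)
$- m{\left(\left(-272 - 343\right) \left(-249 + 24\right),\left(-1\right) \left(-150\right) + 38 \right)} = - 7 \left(\left(-1\right) \left(-150\right) + 38\right) = - 7 \left(150 + 38\right) = - 7 \cdot 188 = \left(-1\right) 1316 = -1316$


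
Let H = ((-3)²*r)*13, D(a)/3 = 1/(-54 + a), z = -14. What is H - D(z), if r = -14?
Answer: -111381/68 ≈ -1638.0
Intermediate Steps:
D(a) = 3/(-54 + a)
H = -1638 (H = ((-3)²*(-14))*13 = (9*(-14))*13 = -126*13 = -1638)
H - D(z) = -1638 - 3/(-54 - 14) = -1638 - 3/(-68) = -1638 - 3*(-1)/68 = -1638 - 1*(-3/68) = -1638 + 3/68 = -111381/68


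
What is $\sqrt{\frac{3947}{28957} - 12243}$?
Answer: $\frac{2 i \sqrt{2566434325507}}{28957} \approx 110.65 i$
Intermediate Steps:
$\sqrt{\frac{3947}{28957} - 12243} = \sqrt{- \frac{354516604}{28957}} = \frac{2 i \sqrt{2566434325507}}{28957}$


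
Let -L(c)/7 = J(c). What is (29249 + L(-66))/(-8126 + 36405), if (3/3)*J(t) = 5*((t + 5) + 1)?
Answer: 31349/28279 ≈ 1.1086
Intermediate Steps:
J(t) = 30 + 5*t (J(t) = 5*((t + 5) + 1) = 5*((5 + t) + 1) = 5*(6 + t) = 30 + 5*t)
L(c) = -210 - 35*c (L(c) = -7*(30 + 5*c) = -210 - 35*c)
(29249 + L(-66))/(-8126 + 36405) = (29249 + (-210 - 35*(-66)))/(-8126 + 36405) = (29249 + (-210 + 2310))/28279 = (29249 + 2100)*(1/28279) = 31349*(1/28279) = 31349/28279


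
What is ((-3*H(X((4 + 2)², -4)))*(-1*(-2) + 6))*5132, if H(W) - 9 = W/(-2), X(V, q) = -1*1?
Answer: -1170096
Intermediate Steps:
X(V, q) = -1
H(W) = 9 - W/2 (H(W) = 9 + W/(-2) = 9 + W*(-½) = 9 - W/2)
((-3*H(X((4 + 2)², -4)))*(-1*(-2) + 6))*5132 = ((-3*(9 - ½*(-1)))*(-1*(-2) + 6))*5132 = ((-3*(9 + ½))*(2 + 6))*5132 = (-3*19/2*8)*5132 = -57/2*8*5132 = -228*5132 = -1170096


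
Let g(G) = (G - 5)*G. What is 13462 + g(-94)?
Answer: 22768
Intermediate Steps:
g(G) = G*(-5 + G) (g(G) = (-5 + G)*G = G*(-5 + G))
13462 + g(-94) = 13462 - 94*(-5 - 94) = 13462 - 94*(-99) = 13462 + 9306 = 22768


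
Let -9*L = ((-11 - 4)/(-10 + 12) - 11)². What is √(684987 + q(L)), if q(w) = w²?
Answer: √889617313/36 ≈ 828.51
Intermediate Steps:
L = -1369/36 (L = -((-11 - 4)/(-10 + 12) - 11)²/9 = -(-15/2 - 11)²/9 = -(-37/2)²/9 = -⅑*1369/4 = -1369/36 ≈ -38.028)
√(684987 + q(L)) = √(684987 + (-1369/36)²) = √(684987 + 1874161/1296) = √(889617313/1296) = √889617313/36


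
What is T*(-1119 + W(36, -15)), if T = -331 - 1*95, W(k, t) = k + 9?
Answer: 457524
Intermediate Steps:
W(k, t) = 9 + k
T = -426 (T = -331 - 95 = -426)
T*(-1119 + W(36, -15)) = -426*(-1119 + (9 + 36)) = -426*(-1119 + 45) = -426*(-1074) = 457524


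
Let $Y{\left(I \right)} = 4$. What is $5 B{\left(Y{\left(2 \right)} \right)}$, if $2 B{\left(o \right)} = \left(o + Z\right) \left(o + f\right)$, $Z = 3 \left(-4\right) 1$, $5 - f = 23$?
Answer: $280$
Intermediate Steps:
$f = -18$ ($f = 5 - 23 = -18$)
$Z = -12$ ($Z = \left(-12\right) 1 = -12$)
$B{\left(o \right)} = \frac{\left(-18 + o\right) \left(-12 + o\right)}{2}$ ($B{\left(o \right)} = \frac{\left(o - 12\right) \left(o - 18\right)}{2} = \frac{\left(-12 + o\right) \left(-18 + o\right)}{2} = \frac{\left(-18 + o\right) \left(-12 + o\right)}{2}$)
$5 B{\left(Y{\left(2 \right)} \right)} = 5 \left(108 + \frac{4^{2}}{2} - 60\right) = 5 \left(108 + \frac{1}{2} \cdot 16 - 60\right) = 5 \left(108 + 8 - 60\right) = 5 \cdot 56 = 280$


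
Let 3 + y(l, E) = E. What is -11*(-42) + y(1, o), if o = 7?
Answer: 466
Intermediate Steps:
y(l, E) = -3 + E
-11*(-42) + y(1, o) = -11*(-42) + (-3 + 7) = 462 + 4 = 466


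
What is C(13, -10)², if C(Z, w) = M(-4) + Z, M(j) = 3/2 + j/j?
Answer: 961/4 ≈ 240.25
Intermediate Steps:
M(j) = 5/2 (M(j) = 3*(½) + 1 = 3/2 + 1 = 5/2)
C(Z, w) = 5/2 + Z
C(13, -10)² = (5/2 + 13)² = (31/2)² = 961/4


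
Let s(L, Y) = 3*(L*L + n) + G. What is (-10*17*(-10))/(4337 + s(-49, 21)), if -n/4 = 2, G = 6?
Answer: 850/5761 ≈ 0.14754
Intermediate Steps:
n = -8 (n = -4*2 = -8)
s(L, Y) = -18 + 3*L**2 (s(L, Y) = 3*(L*L - 8) + 6 = 3*(L**2 - 8) + 6 = 3*(-8 + L**2) + 6 = (-24 + 3*L**2) + 6 = -18 + 3*L**2)
(-10*17*(-10))/(4337 + s(-49, 21)) = (-10*17*(-10))/(4337 + (-18 + 3*(-49)**2)) = (-170*(-10))/(4337 + (-18 + 3*2401)) = 1700/(4337 + (-18 + 7203)) = 1700/(4337 + 7185) = 1700/11522 = 1700*(1/11522) = 850/5761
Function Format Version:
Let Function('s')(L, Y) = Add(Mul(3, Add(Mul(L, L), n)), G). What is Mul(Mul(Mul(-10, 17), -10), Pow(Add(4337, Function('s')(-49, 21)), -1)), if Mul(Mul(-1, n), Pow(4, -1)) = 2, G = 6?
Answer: Rational(850, 5761) ≈ 0.14754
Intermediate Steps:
n = -8 (n = Mul(-4, 2) = -8)
Function('s')(L, Y) = Add(-18, Mul(3, Pow(L, 2))) (Function('s')(L, Y) = Add(Mul(3, Add(Mul(L, L), -8)), 6) = Add(Mul(3, Add(Pow(L, 2), -8)), 6) = Add(Mul(3, Add(-8, Pow(L, 2))), 6) = Add(Add(-24, Mul(3, Pow(L, 2))), 6) = Add(-18, Mul(3, Pow(L, 2))))
Mul(Mul(Mul(-10, 17), -10), Pow(Add(4337, Function('s')(-49, 21)), -1)) = Mul(Mul(Mul(-10, 17), -10), Pow(Add(4337, Add(-18, Mul(3, Pow(-49, 2)))), -1)) = Mul(Mul(-170, -10), Pow(Add(4337, Add(-18, Mul(3, 2401))), -1)) = Mul(1700, Pow(Add(4337, Add(-18, 7203)), -1)) = Mul(1700, Pow(Add(4337, 7185), -1)) = Mul(1700, Pow(11522, -1)) = Mul(1700, Rational(1, 11522)) = Rational(850, 5761)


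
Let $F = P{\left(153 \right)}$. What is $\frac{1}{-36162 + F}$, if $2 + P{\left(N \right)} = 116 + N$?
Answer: $- \frac{1}{35895} \approx -2.7859 \cdot 10^{-5}$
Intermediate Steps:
$P{\left(N \right)} = 114 + N$ ($P{\left(N \right)} = -2 + \left(116 + N\right) = 114 + N$)
$F = 267$ ($F = 114 + 153 = 267$)
$\frac{1}{-36162 + F} = \frac{1}{-36162 + 267} = \frac{1}{-35895} = - \frac{1}{35895}$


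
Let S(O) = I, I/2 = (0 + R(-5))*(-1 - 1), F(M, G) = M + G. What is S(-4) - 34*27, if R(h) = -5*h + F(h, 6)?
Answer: -1022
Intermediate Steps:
F(M, G) = G + M
R(h) = 6 - 4*h (R(h) = -5*h + (6 + h) = 6 - 4*h)
I = -104 (I = 2*((0 + (6 - 4*(-5)))*(-1 - 1)) = 2*((0 + (6 + 20))*(-2)) = 2*((0 + 26)*(-2)) = 2*(26*(-2)) = 2*(-52) = -104)
S(O) = -104
S(-4) - 34*27 = -104 - 34*27 = -104 - 918 = -1022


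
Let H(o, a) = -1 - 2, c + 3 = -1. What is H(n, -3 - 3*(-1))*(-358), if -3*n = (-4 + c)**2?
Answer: 1074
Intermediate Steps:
c = -4 (c = -3 - 1 = -4)
n = -64/3 (n = -(-4 - 4)**2/3 = -1/3*(-8)**2 = -1/3*64 = -64/3 ≈ -21.333)
H(o, a) = -3
H(n, -3 - 3*(-1))*(-358) = -3*(-358) = 1074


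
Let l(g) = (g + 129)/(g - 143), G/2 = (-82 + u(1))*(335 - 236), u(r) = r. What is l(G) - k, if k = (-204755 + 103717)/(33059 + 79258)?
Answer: 3421747031/1817401377 ≈ 1.8828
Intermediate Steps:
k = -101038/112317 ≈ -0.89958
G = -16038 (G = 2*((-82 + 1)*(335 - 236)) = 2*(-81*99) = 2*(-8019) = -16038)
l(g) = (129 + g)/(-143 + g)
l(G) - k = (129 - 16038)/(-143 - 16038) - 1*(-101038/112317) = -15909/(-16181) + 101038/112317 = -1/16181*(-15909) + 101038/112317 = 15909/16181 + 101038/112317 = 3421747031/1817401377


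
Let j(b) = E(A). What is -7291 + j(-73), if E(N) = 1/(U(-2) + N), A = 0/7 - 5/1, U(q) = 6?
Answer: -7290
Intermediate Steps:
A = -5 (A = 0*(⅐) - 5*1 = 0 - 5 = -5)
E(N) = 1/(6 + N)
j(b) = 1 (j(b) = 1/(6 - 5) = 1/1 = 1)
-7291 + j(-73) = -7291 + 1 = -7290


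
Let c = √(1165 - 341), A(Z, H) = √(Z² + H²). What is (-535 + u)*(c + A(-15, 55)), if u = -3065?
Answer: -18000*√130 - 7200*√206 ≈ -3.0857e+5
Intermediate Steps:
A(Z, H) = √(H² + Z²)
c = 2*√206 (c = √824 = 2*√206 ≈ 28.705)
(-535 + u)*(c + A(-15, 55)) = (-535 - 3065)*(2*√206 + √(55² + (-15)²)) = -3600*(2*√206 + √(3025 + 225)) = -3600*(2*√206 + √3250) = -3600*(2*√206 + 5*√130) = -18000*√130 - 7200*√206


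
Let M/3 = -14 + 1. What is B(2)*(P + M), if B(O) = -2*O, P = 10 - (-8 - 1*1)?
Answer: 80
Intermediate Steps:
P = 19 (P = 10 - (-8 - 1) = 10 - 1*(-9) = 10 + 9 = 19)
M = -39 (M = 3*(-14 + 1) = 3*(-13) = -39)
B(2)*(P + M) = (-2*2)*(19 - 39) = -4*(-20) = 80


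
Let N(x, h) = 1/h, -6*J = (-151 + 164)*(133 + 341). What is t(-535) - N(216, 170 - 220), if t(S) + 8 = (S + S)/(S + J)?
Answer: -284869/39050 ≈ -7.2950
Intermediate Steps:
J = -1027 (J = -(-151 + 164)*(133 + 341)/6 = -13*474/6 = -⅙*6162 = -1027)
t(S) = -8 + 2*S/(-1027 + S) (t(S) = -8 + (S + S)/(S - 1027) = -8 + (2*S)/(-1027 + S) = -8 + 2*S/(-1027 + S))
t(-535) - N(216, 170 - 220) = 2*(4108 - 3*(-535))/(-1027 - 535) - 1/(170 - 220) = 2*(4108 + 1605)/(-1562) - 1/(-50) = 2*(-1/1562)*5713 - 1*(-1/50) = -5713/781 + 1/50 = -284869/39050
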